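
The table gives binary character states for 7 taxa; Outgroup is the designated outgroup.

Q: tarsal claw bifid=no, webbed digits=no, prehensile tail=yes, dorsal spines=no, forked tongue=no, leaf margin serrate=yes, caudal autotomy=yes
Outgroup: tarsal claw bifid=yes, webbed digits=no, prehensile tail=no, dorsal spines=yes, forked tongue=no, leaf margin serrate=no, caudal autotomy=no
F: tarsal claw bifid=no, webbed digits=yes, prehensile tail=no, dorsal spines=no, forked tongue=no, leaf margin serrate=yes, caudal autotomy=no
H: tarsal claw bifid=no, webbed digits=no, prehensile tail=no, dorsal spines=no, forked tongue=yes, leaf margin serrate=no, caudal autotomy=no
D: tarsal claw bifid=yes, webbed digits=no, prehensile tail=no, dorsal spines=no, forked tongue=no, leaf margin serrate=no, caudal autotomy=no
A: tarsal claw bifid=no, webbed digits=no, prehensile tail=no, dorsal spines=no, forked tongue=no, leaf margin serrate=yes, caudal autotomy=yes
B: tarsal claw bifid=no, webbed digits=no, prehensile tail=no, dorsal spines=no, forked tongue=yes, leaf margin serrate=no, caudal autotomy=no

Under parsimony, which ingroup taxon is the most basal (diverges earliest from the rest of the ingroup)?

Character polarity is set by the outgroup: the derived state is whichever differs from the outgroup's state, so for tarsal claw bifid, dorsal spines the derived state is 'no', and for the remaining characters it is 'yes'.
tarsal claw bifid: derived state 'no' in A, B, F, H, and Q only — synapomorphy for {A, B, F, H, Q}.
webbed digits: derived state 'yes' in F only — an autapomorphy, so it tells us nothing about relationships among taxa.
prehensile tail: derived state 'yes' in Q only — an autapomorphy, so it tells us nothing about relationships among taxa.
All ingroup taxa share the derived state 'no' for dorsal spines; it defines the ingroup but does not resolve relationships within it.
forked tongue: derived state 'yes' in B and H only — synapomorphy for {B, H}.
leaf margin serrate: derived state 'yes' in A, F, and Q only — synapomorphy for {A, F, Q}.
Only A and Q show the derived state 'yes' for caudal autotomy, supporting them as a clade.
Most parsimonious ingroup topology: ((((A,Q),F),(B,H)),D).
D is sister to the clade containing all other ingroup taxa, so it is the earliest-diverging (most basal) ingroup lineage.

D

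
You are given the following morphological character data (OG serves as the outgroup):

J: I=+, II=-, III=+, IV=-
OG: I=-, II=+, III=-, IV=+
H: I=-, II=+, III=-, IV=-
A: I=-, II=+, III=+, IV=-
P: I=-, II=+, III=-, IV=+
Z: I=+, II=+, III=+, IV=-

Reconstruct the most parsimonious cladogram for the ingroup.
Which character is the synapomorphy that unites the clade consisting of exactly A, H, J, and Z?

IV

Character polarity is set by the outgroup: the derived state is whichever differs from the outgroup's state, so for II, IV the derived state is '-', and for the remaining characters it is '+'.
Only J and Z show the derived state '+' for I, supporting them as a clade.
II: derived state '-' in J only — an autapomorphy, so it tells us nothing about relationships among taxa.
III: derived state '+' in A, J, and Z only — synapomorphy for {A, J, Z}.
IV (derived state '-') is shared by A, H, J, and Z — a synapomorphy uniting that clade.
Most parsimonious ingroup topology: ((H,(A,(Z,J))),P).
The clade {A, H, J, Z} is supported by IV: its derived state '-' occurs in exactly those taxa and in no other taxon (including the outgroup).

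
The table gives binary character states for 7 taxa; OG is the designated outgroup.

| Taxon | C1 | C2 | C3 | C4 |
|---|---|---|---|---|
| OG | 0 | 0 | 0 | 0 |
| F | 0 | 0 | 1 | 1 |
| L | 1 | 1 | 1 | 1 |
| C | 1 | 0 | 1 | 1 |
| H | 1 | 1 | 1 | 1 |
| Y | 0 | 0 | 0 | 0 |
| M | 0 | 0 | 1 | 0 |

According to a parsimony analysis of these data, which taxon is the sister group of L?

H

The outgroup has state '0' for every character, so '1' is the derived state throughout.
C1 (derived state '1') is shared by C, H, and L — a synapomorphy uniting that clade.
C2 (derived state '1') is shared by H and L — a synapomorphy uniting that clade.
C3 (derived state '1') is shared by C, F, H, L, and M — a synapomorphy uniting that clade.
C4: derived state '1' in C, F, H, and L only — synapomorphy for {C, F, H, L}.
Most parsimonious ingroup topology: (((F,((L,H),C)),M),Y).
L and H form a cherry on this tree, so they are sister taxa.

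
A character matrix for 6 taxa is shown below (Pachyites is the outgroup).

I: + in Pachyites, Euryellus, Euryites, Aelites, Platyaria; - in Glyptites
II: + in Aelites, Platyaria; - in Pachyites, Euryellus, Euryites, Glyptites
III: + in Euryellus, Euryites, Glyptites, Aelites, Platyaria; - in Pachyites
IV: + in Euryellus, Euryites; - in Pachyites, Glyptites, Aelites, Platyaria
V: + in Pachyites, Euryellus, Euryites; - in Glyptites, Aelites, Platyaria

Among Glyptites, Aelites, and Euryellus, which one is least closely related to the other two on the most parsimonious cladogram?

Euryellus

Character polarity is set by the outgroup: the derived state is whichever differs from the outgroup's state, so for I, V the derived state is '-', and for the remaining characters it is '+'.
I (derived state '-') is unique to Glyptites (autapomorphy; uninformative for grouping).
Only Aelites and Platyaria show the derived state '+' for II, supporting them as a clade.
All ingroup taxa share the derived state '+' for III; it defines the ingroup but does not resolve relationships within it.
Only Euryellus and Euryites show the derived state '+' for IV, supporting them as a clade.
Only Aelites, Glyptites, and Platyaria show the derived state '-' for V, supporting them as a clade.
Most parsimonious ingroup topology: ((Euryellus,Euryites),(Glyptites,(Aelites,Platyaria))).
Aelites and Glyptites share a more recent common ancestor with each other than either does with Euryellus, so Euryellus is the least closely related of the three.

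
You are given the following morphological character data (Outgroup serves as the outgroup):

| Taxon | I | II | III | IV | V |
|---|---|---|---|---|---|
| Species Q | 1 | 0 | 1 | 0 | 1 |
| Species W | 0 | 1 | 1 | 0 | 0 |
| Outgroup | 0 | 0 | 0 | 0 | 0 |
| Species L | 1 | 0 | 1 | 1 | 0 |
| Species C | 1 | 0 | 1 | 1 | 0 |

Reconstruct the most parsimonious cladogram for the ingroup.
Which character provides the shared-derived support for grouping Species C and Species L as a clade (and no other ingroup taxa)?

IV

The outgroup has state '0' for every character, so '1' is the derived state throughout.
I (derived state '1') is shared by Species C, Species L, and Species Q — a synapomorphy uniting that clade.
II (derived state '1') is unique to Species W (autapomorphy; uninformative for grouping).
III (derived state '1') is shared by all ingroup taxa — unites the whole ingroup.
IV (derived state '1') is shared by Species C and Species L — a synapomorphy uniting that clade.
V (derived state '1') is unique to Species Q (autapomorphy; uninformative for grouping).
Most parsimonious ingroup topology: (Species W,(Species Q,(Species C,Species L))).
The clade {Species C, Species L} is supported by IV: its derived state '1' occurs in exactly those taxa and in no other taxon (including the outgroup).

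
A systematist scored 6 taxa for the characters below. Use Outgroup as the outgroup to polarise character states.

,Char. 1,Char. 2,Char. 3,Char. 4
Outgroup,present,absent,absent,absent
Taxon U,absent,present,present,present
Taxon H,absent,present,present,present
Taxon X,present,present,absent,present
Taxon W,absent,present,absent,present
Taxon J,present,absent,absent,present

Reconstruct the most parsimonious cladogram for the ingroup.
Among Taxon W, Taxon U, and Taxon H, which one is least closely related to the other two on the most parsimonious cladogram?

Character polarity is set by the outgroup: the derived state is whichever differs from the outgroup's state, so for Char. 1 the derived state is 'absent', and for the remaining characters it is 'present'.
Char. 1 (derived state 'absent') is shared by Taxon H, Taxon U, and Taxon W — a synapomorphy uniting that clade.
Char. 2: derived state 'present' in Taxon H, Taxon U, Taxon W, and Taxon X only — synapomorphy for {Taxon H, Taxon U, Taxon W, Taxon X}.
Char. 3 (derived state 'present') is shared by Taxon H and Taxon U — a synapomorphy uniting that clade.
All ingroup taxa share the derived state 'present' for Char. 4; it defines the ingroup but does not resolve relationships within it.
Most parsimonious ingroup topology: ((((Taxon U,Taxon H),Taxon W),Taxon X),Taxon J).
Taxon U and Taxon H share a more recent common ancestor with each other than either does with Taxon W, so Taxon W is the least closely related of the three.

Taxon W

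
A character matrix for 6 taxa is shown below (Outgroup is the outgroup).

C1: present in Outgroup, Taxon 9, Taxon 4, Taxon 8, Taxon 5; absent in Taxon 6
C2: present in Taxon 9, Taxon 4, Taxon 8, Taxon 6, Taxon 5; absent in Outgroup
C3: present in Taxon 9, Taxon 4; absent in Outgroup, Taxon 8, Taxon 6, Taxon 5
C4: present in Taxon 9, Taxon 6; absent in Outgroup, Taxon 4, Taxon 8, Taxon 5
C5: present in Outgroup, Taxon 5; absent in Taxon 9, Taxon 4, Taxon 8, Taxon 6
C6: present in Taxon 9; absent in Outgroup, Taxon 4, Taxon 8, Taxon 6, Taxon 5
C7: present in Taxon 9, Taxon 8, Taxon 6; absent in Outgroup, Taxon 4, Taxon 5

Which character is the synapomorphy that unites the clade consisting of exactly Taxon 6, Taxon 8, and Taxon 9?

Character polarity is set by the outgroup: the derived state is whichever differs from the outgroup's state, so for C1, C5 the derived state is 'absent', and for the remaining characters it is 'present'.
C1 (derived state 'absent') is unique to Taxon 6 (autapomorphy; uninformative for grouping).
All ingroup taxa share the derived state 'present' for C2; it defines the ingroup but does not resolve relationships within it.
C3 (state 'present') occurs in Taxon 4 and Taxon 9 but conflicts with the nesting implied by the other characters — most parsimoniously interpreted as homoplasy.
Only Taxon 6 and Taxon 9 show the derived state 'present' for C4, supporting them as a clade.
Only Taxon 4, Taxon 6, Taxon 8, and Taxon 9 show the derived state 'absent' for C5, supporting them as a clade.
C6 (derived state 'present') is unique to Taxon 9 (autapomorphy; uninformative for grouping).
Only Taxon 6, Taxon 8, and Taxon 9 show the derived state 'present' for C7, supporting them as a clade.
Most parsimonious ingroup topology: ((((Taxon 9,Taxon 6),Taxon 8),Taxon 4),Taxon 5).
The clade {Taxon 6, Taxon 8, Taxon 9} is supported by C7: its derived state 'present' occurs in exactly those taxa and in no other taxon (including the outgroup).

C7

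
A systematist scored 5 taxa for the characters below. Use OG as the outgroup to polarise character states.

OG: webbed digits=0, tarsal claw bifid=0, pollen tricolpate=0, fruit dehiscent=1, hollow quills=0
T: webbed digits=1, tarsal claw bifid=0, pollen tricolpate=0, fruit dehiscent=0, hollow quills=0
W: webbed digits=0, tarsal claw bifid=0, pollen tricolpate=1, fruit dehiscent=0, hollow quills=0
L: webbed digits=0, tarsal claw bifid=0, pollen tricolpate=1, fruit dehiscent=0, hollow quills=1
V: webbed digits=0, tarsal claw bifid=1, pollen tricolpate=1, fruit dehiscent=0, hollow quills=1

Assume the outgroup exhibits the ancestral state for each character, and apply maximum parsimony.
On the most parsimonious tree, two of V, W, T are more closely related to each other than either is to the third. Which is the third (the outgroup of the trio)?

Character polarity is set by the outgroup: the derived state is whichever differs from the outgroup's state, so for fruit dehiscent the derived state is '0', and for the remaining characters it is '1'.
webbed digits (derived state '1') is unique to T (autapomorphy; uninformative for grouping).
tarsal claw bifid (derived state '1') is unique to V (autapomorphy; uninformative for grouping).
pollen tricolpate (derived state '1') is shared by L, V, and W — a synapomorphy uniting that clade.
All ingroup taxa share the derived state '0' for fruit dehiscent; it defines the ingroup but does not resolve relationships within it.
hollow quills (derived state '1') is shared by L and V — a synapomorphy uniting that clade.
Most parsimonious ingroup topology: (T,(W,(L,V))).
W and V share a more recent common ancestor with each other than either does with T, so T is the least closely related of the three.

T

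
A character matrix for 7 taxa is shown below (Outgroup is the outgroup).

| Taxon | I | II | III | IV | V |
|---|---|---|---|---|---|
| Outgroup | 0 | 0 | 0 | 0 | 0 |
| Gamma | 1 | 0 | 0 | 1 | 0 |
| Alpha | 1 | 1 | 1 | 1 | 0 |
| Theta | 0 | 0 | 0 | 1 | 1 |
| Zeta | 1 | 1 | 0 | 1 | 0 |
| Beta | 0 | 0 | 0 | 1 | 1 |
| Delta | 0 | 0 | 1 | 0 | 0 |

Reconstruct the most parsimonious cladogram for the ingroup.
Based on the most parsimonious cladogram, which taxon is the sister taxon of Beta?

The outgroup has state '0' for every character, so '1' is the derived state throughout.
I: derived state '1' in Alpha, Gamma, and Zeta only — synapomorphy for {Alpha, Gamma, Zeta}.
II: derived state '1' in Alpha and Zeta only — synapomorphy for {Alpha, Zeta}.
III groups Alpha and Delta, which is incompatible with the clades supported by the remaining characters; treating it as convergent (homoplasy) costs fewer steps than any alternative tree.
IV (derived state '1') is shared by Alpha, Beta, Gamma, Theta, and Zeta — a synapomorphy uniting that clade.
V: derived state '1' in Beta and Theta only — synapomorphy for {Beta, Theta}.
Most parsimonious ingroup topology: (((Gamma,(Alpha,Zeta)),(Theta,Beta)),Delta).
Beta and Theta form a cherry on this tree, so they are sister taxa.

Theta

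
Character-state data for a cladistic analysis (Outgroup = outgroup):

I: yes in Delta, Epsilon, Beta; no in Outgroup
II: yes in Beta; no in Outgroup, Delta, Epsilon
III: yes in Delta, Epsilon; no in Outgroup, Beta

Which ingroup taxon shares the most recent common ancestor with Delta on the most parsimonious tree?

Epsilon

The outgroup has state 'no' for every character, so 'yes' is the derived state throughout.
All ingroup taxa share the derived state 'yes' for I; it defines the ingroup but does not resolve relationships within it.
II (derived state 'yes') is unique to Beta (autapomorphy; uninformative for grouping).
III: derived state 'yes' in Delta and Epsilon only — synapomorphy for {Delta, Epsilon}.
Most parsimonious ingroup topology: ((Delta,Epsilon),Beta).
Delta and Epsilon form a cherry on this tree, so they are sister taxa.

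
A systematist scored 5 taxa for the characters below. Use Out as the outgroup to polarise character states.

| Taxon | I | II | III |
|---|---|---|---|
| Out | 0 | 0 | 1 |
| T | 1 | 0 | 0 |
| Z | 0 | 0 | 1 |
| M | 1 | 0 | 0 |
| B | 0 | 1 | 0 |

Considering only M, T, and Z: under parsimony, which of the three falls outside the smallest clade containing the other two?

Z

Character polarity is set by the outgroup: the derived state is whichever differs from the outgroup's state, so for III the derived state is '0', and for the remaining characters it is '1'.
I (derived state '1') is shared by M and T — a synapomorphy uniting that clade.
II: derived state '1' in B only — an autapomorphy, so it tells us nothing about relationships among taxa.
Only B, M, and T show the derived state '0' for III, supporting them as a clade.
Most parsimonious ingroup topology: ((B,(M,T)),Z).
M and T share a more recent common ancestor with each other than either does with Z, so Z is the least closely related of the three.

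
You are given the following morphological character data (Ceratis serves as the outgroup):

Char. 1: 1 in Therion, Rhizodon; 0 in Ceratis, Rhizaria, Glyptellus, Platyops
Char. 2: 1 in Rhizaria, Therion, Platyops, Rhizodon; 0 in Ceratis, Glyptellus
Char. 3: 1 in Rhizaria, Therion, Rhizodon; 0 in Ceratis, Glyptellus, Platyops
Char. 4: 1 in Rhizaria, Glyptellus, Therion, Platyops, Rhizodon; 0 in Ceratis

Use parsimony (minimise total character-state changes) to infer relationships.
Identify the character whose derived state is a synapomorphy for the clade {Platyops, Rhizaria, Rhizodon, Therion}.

Char. 2

The outgroup has state '0' for every character, so '1' is the derived state throughout.
Char. 1: derived state '1' in Rhizodon and Therion only — synapomorphy for {Rhizodon, Therion}.
Char. 2 (derived state '1') is shared by Platyops, Rhizaria, Rhizodon, and Therion — a synapomorphy uniting that clade.
Char. 3: derived state '1' in Rhizaria, Rhizodon, and Therion only — synapomorphy for {Rhizaria, Rhizodon, Therion}.
Char. 4 (derived state '1') is shared by all ingroup taxa — unites the whole ingroup.
Most parsimonious ingroup topology: (((Rhizaria,(Therion,Rhizodon)),Platyops),Glyptellus).
The clade {Platyops, Rhizaria, Rhizodon, Therion} is supported by Char. 2: its derived state '1' occurs in exactly those taxa and in no other taxon (including the outgroup).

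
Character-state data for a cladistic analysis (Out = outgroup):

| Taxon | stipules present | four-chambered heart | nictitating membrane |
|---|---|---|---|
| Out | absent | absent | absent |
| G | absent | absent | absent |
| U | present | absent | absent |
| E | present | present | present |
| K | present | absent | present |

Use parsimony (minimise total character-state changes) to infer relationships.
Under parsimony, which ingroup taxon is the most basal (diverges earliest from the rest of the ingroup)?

G

The outgroup has state 'absent' for every character, so 'present' is the derived state throughout.
Only E, K, and U show the derived state 'present' for stipules present, supporting them as a clade.
four-chambered heart (derived state 'present') is unique to E (autapomorphy; uninformative for grouping).
Only E and K show the derived state 'present' for nictitating membrane, supporting them as a clade.
Most parsimonious ingroup topology: (G,(U,(E,K))).
G is sister to the clade containing all other ingroup taxa, so it is the earliest-diverging (most basal) ingroup lineage.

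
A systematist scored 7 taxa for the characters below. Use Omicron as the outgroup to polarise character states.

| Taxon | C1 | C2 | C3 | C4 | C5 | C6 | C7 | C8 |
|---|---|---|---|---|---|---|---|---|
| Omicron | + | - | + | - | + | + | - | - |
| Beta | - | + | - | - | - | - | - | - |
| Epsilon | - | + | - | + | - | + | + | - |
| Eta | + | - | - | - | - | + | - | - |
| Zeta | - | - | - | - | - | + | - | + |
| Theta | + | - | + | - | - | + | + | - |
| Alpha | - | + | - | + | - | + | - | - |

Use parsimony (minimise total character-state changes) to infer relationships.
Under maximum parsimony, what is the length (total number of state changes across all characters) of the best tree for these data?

Character polarity is set by the outgroup: the derived state is whichever differs from the outgroup's state, so for C1, C3, C5, C6 the derived state is '-', and for the remaining characters it is '+'.
C1: derived state '-' in Alpha, Beta, Epsilon, and Zeta only — synapomorphy for {Alpha, Beta, Epsilon, Zeta}.
C2 (derived state '+') is shared by Alpha, Beta, and Epsilon — a synapomorphy uniting that clade.
C3: derived state '-' in Alpha, Beta, Epsilon, Eta, and Zeta only — synapomorphy for {Alpha, Beta, Epsilon, Eta, Zeta}.
C4: derived state '+' in Alpha and Epsilon only — synapomorphy for {Alpha, Epsilon}.
All ingroup taxa share the derived state '-' for C5; it defines the ingroup but does not resolve relationships within it.
C6 (derived state '-') is unique to Beta (autapomorphy; uninformative for grouping).
C7 groups Epsilon and Theta, which is incompatible with the clades supported by the remaining characters; treating it as convergent (homoplasy) costs fewer steps than any alternative tree.
C8 (derived state '+') is unique to Zeta (autapomorphy; uninformative for grouping).
Most parsimonious ingroup topology: ((((Beta,(Epsilon,Alpha)),Zeta),Eta),Theta).
Changes per character on this tree: C1: 1; C2: 1; C3: 1; C4: 1; C5: 1; C6: 1; C7: 2; C8: 1.
Total = 9.

9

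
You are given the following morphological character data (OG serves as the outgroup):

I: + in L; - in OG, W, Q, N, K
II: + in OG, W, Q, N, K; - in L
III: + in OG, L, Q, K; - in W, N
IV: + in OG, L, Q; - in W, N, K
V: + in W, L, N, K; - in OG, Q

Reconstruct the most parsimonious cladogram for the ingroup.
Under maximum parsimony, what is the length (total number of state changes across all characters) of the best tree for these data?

5

Character polarity is set by the outgroup: the derived state is whichever differs from the outgroup's state, so for II, III, IV the derived state is '-', and for the remaining characters it is '+'.
I (derived state '+') is unique to L (autapomorphy; uninformative for grouping).
II (derived state '-') is unique to L (autapomorphy; uninformative for grouping).
III (derived state '-') is shared by N and W — a synapomorphy uniting that clade.
Only K, N, and W show the derived state '-' for IV, supporting them as a clade.
Only K, L, N, and W show the derived state '+' for V, supporting them as a clade.
Most parsimonious ingroup topology: ((((W,N),K),L),Q).
Changes per character on this tree: I: 1; II: 1; III: 1; IV: 1; V: 1.
Total = 5.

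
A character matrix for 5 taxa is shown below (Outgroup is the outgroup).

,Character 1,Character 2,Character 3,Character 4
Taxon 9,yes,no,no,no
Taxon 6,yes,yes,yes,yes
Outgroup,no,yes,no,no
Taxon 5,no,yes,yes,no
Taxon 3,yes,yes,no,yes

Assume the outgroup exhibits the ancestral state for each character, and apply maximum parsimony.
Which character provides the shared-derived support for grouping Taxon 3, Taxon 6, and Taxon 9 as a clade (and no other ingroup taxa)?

Character 1

Character polarity is set by the outgroup: the derived state is whichever differs from the outgroup's state, so for Character 2 the derived state is 'no', and for the remaining characters it is 'yes'.
Character 1 (derived state 'yes') is shared by Taxon 3, Taxon 6, and Taxon 9 — a synapomorphy uniting that clade.
Character 2: derived state 'no' in Taxon 9 only — an autapomorphy, so it tells us nothing about relationships among taxa.
Character 3 (state 'yes') occurs in Taxon 5 and Taxon 6 but conflicts with the nesting implied by the other characters — most parsimoniously interpreted as homoplasy.
Character 4: derived state 'yes' in Taxon 3 and Taxon 6 only — synapomorphy for {Taxon 3, Taxon 6}.
Most parsimonious ingroup topology: (((Taxon 3,Taxon 6),Taxon 9),Taxon 5).
The clade {Taxon 3, Taxon 6, Taxon 9} is supported by Character 1: its derived state 'yes' occurs in exactly those taxa and in no other taxon (including the outgroup).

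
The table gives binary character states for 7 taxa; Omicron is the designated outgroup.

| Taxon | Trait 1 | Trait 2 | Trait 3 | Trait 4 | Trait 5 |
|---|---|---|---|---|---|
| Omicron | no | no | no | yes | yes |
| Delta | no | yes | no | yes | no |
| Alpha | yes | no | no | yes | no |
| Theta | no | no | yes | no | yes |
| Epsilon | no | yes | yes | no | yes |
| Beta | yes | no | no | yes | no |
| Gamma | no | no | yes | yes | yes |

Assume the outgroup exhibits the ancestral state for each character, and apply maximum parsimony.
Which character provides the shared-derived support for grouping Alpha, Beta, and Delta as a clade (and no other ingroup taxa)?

Character polarity is set by the outgroup: the derived state is whichever differs from the outgroup's state, so for Trait 4, Trait 5 the derived state is 'no', and for the remaining characters it is 'yes'.
Trait 1: derived state 'yes' in Alpha and Beta only — synapomorphy for {Alpha, Beta}.
Trait 2 (state 'yes') occurs in Delta and Epsilon but conflicts with the nesting implied by the other characters — most parsimoniously interpreted as homoplasy.
Only Epsilon, Gamma, and Theta show the derived state 'yes' for Trait 3, supporting them as a clade.
Trait 4: derived state 'no' in Epsilon and Theta only — synapomorphy for {Epsilon, Theta}.
Only Alpha, Beta, and Delta show the derived state 'no' for Trait 5, supporting them as a clade.
Most parsimonious ingroup topology: ((Delta,(Alpha,Beta)),((Theta,Epsilon),Gamma)).
The clade {Alpha, Beta, Delta} is supported by Trait 5: its derived state 'no' occurs in exactly those taxa and in no other taxon (including the outgroup).

Trait 5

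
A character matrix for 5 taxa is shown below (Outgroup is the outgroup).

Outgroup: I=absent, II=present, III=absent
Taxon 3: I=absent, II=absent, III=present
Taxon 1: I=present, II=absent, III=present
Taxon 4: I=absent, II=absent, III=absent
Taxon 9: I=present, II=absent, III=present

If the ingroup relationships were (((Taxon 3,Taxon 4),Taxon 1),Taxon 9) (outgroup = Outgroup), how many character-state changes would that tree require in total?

5

Map each character onto (((Taxon 3,Taxon 4),Taxon 1),Taxon 9) (rooted by Outgroup) and count the minimum state changes it requires (Fitch parsimony):
I: 2; II: 1; III: 2.
Total tree length = 5.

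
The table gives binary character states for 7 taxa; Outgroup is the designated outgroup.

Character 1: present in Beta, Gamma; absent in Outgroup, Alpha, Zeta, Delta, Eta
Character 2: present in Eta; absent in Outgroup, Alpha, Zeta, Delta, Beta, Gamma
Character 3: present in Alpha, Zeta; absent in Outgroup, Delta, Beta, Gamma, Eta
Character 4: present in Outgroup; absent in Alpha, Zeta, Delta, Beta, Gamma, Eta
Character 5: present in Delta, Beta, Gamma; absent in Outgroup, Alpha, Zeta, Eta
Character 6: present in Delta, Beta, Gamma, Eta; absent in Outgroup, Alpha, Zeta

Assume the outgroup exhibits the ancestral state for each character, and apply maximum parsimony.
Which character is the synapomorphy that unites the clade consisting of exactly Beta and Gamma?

Character polarity is set by the outgroup: the derived state is whichever differs from the outgroup's state, so for Character 4 the derived state is 'absent', and for the remaining characters it is 'present'.
Character 1 (derived state 'present') is shared by Beta and Gamma — a synapomorphy uniting that clade.
Character 2 (derived state 'present') is unique to Eta (autapomorphy; uninformative for grouping).
Character 3 (derived state 'present') is shared by Alpha and Zeta — a synapomorphy uniting that clade.
Character 4 (derived state 'absent') is shared by all ingroup taxa — unites the whole ingroup.
Only Beta, Delta, and Gamma show the derived state 'present' for Character 5, supporting them as a clade.
Only Beta, Delta, Eta, and Gamma show the derived state 'present' for Character 6, supporting them as a clade.
Most parsimonious ingroup topology: ((Alpha,Zeta),((Delta,(Beta,Gamma)),Eta)).
The clade {Beta, Gamma} is supported by Character 1: its derived state 'present' occurs in exactly those taxa and in no other taxon (including the outgroup).

Character 1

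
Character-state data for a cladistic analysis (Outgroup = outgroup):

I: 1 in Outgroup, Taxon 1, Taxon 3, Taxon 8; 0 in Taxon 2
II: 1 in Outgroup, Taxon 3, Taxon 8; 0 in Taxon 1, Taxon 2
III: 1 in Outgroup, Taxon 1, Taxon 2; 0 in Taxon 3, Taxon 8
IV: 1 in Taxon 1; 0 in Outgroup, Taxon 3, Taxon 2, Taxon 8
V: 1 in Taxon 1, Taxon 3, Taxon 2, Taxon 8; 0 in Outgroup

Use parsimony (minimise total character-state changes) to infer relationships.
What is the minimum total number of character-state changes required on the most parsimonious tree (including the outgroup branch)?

5

Character polarity is set by the outgroup: the derived state is whichever differs from the outgroup's state, so for I, II, III the derived state is '0', and for the remaining characters it is '1'.
I: derived state '0' in Taxon 2 only — an autapomorphy, so it tells us nothing about relationships among taxa.
II: derived state '0' in Taxon 1 and Taxon 2 only — synapomorphy for {Taxon 1, Taxon 2}.
Only Taxon 3 and Taxon 8 show the derived state '0' for III, supporting them as a clade.
IV (derived state '1') is unique to Taxon 1 (autapomorphy; uninformative for grouping).
V (derived state '1') is shared by all ingroup taxa — unites the whole ingroup.
Most parsimonious ingroup topology: ((Taxon 1,Taxon 2),(Taxon 3,Taxon 8)).
Changes per character on this tree: I: 1; II: 1; III: 1; IV: 1; V: 1.
Total = 5.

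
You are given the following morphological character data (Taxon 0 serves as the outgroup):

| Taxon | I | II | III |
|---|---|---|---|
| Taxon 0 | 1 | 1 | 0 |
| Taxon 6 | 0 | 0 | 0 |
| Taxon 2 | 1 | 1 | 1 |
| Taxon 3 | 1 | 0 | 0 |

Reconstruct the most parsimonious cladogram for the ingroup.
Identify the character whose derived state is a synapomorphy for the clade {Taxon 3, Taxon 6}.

Character polarity is set by the outgroup: the derived state is whichever differs from the outgroup's state, so for I, II the derived state is '0', and for the remaining characters it is '1'.
I (derived state '0') is unique to Taxon 6 (autapomorphy; uninformative for grouping).
II (derived state '0') is shared by Taxon 3 and Taxon 6 — a synapomorphy uniting that clade.
III: derived state '1' in Taxon 2 only — an autapomorphy, so it tells us nothing about relationships among taxa.
Most parsimonious ingroup topology: ((Taxon 6,Taxon 3),Taxon 2).
The clade {Taxon 3, Taxon 6} is supported by II: its derived state '0' occurs in exactly those taxa and in no other taxon (including the outgroup).

II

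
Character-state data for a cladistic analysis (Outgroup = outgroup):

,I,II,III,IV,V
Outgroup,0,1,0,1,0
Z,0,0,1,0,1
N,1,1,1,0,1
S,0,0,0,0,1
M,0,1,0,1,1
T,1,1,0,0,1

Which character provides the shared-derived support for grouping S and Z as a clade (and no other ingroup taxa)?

II

Character polarity is set by the outgroup: the derived state is whichever differs from the outgroup's state, so for II, IV the derived state is '0', and for the remaining characters it is '1'.
Only N and T show the derived state '1' for I, supporting them as a clade.
II: derived state '0' in S and Z only — synapomorphy for {S, Z}.
III (state '1') occurs in N and Z but conflicts with the nesting implied by the other characters — most parsimoniously interpreted as homoplasy.
IV (derived state '0') is shared by N, S, T, and Z — a synapomorphy uniting that clade.
V (derived state '1') is shared by all ingroup taxa — unites the whole ingroup.
Most parsimonious ingroup topology: (((Z,S),(N,T)),M).
The clade {S, Z} is supported by II: its derived state '0' occurs in exactly those taxa and in no other taxon (including the outgroup).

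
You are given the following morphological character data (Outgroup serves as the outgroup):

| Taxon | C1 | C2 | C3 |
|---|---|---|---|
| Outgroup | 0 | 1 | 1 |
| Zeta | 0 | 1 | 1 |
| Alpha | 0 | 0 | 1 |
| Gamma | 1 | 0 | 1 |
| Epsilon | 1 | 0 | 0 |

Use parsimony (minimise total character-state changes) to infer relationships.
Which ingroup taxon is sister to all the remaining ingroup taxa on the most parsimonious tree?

Zeta

Character polarity is set by the outgroup: the derived state is whichever differs from the outgroup's state, so for C2, C3 the derived state is '0', and for the remaining characters it is '1'.
Only Epsilon and Gamma show the derived state '1' for C1, supporting them as a clade.
Only Alpha, Epsilon, and Gamma show the derived state '0' for C2, supporting them as a clade.
C3: derived state '0' in Epsilon only — an autapomorphy, so it tells us nothing about relationships among taxa.
Most parsimonious ingroup topology: (Zeta,(Alpha,(Gamma,Epsilon))).
Zeta is sister to the clade containing all other ingroup taxa, so it is the earliest-diverging (most basal) ingroup lineage.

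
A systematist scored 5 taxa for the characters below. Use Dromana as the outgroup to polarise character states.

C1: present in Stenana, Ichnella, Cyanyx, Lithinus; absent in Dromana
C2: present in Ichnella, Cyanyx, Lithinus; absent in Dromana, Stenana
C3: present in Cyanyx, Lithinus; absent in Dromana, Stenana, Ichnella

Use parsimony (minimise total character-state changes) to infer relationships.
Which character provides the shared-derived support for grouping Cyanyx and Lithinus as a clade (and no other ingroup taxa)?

C3

The outgroup has state 'absent' for every character, so 'present' is the derived state throughout.
C1 (derived state 'present') is shared by all ingroup taxa — unites the whole ingroup.
Only Cyanyx, Ichnella, and Lithinus show the derived state 'present' for C2, supporting them as a clade.
C3: derived state 'present' in Cyanyx and Lithinus only — synapomorphy for {Cyanyx, Lithinus}.
Most parsimonious ingroup topology: (Stenana,(Ichnella,(Cyanyx,Lithinus))).
The clade {Cyanyx, Lithinus} is supported by C3: its derived state 'present' occurs in exactly those taxa and in no other taxon (including the outgroup).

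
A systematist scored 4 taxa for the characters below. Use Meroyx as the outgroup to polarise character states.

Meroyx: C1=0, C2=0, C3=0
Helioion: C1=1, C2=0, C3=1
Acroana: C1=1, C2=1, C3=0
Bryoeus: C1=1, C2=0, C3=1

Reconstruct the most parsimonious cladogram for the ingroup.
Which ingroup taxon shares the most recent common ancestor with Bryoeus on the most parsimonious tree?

The outgroup has state '0' for every character, so '1' is the derived state throughout.
All ingroup taxa share the derived state '1' for C1; it defines the ingroup but does not resolve relationships within it.
C2: derived state '1' in Acroana only — an autapomorphy, so it tells us nothing about relationships among taxa.
C3 (derived state '1') is shared by Bryoeus and Helioion — a synapomorphy uniting that clade.
Most parsimonious ingroup topology: ((Helioion,Bryoeus),Acroana).
Bryoeus and Helioion form a cherry on this tree, so they are sister taxa.

Helioion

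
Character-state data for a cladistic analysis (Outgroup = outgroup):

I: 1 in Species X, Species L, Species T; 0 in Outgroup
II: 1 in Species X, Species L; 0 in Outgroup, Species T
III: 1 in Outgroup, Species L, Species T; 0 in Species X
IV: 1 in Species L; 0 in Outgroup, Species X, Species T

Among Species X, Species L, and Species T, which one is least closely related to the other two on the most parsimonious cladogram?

Species T

Character polarity is set by the outgroup: the derived state is whichever differs from the outgroup's state, so for III the derived state is '0', and for the remaining characters it is '1'.
I (derived state '1') is shared by all ingroup taxa — unites the whole ingroup.
II: derived state '1' in Species L and Species X only — synapomorphy for {Species L, Species X}.
III (derived state '0') is unique to Species X (autapomorphy; uninformative for grouping).
IV (derived state '1') is unique to Species L (autapomorphy; uninformative for grouping).
Most parsimonious ingroup topology: ((Species X,Species L),Species T).
Species L and Species X share a more recent common ancestor with each other than either does with Species T, so Species T is the least closely related of the three.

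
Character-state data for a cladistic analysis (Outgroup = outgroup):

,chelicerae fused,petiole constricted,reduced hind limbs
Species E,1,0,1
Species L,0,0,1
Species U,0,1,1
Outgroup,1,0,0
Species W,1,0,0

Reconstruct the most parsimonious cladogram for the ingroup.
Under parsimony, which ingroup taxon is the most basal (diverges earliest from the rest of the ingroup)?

Character polarity is set by the outgroup: the derived state is whichever differs from the outgroup's state, so for chelicerae fused the derived state is '0', and for the remaining characters it is '1'.
Only Species L and Species U show the derived state '0' for chelicerae fused, supporting them as a clade.
petiole constricted (derived state '1') is unique to Species U (autapomorphy; uninformative for grouping).
reduced hind limbs: derived state '1' in Species E, Species L, and Species U only — synapomorphy for {Species E, Species L, Species U}.
Most parsimonious ingroup topology: (Species W,(Species E,(Species L,Species U))).
Species W is sister to the clade containing all other ingroup taxa, so it is the earliest-diverging (most basal) ingroup lineage.

Species W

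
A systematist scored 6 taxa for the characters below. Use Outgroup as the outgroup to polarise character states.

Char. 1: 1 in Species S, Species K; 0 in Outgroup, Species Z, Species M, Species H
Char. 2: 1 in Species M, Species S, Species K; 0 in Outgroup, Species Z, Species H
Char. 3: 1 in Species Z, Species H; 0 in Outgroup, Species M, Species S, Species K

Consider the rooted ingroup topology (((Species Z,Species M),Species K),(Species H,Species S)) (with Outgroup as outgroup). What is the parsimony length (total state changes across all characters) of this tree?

Map each character onto (((Species Z,Species M),Species K),(Species H,Species S)) (rooted by Outgroup) and count the minimum state changes it requires (Fitch parsimony):
Char. 1: 2; Char. 2: 3; Char. 3: 2.
Total tree length = 7.

7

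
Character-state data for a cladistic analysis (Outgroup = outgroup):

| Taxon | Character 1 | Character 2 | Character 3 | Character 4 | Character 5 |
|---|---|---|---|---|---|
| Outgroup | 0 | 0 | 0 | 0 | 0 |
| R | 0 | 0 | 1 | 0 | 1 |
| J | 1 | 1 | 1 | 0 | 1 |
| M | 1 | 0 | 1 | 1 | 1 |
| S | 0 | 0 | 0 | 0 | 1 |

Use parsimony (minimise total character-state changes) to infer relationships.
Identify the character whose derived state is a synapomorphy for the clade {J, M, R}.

The outgroup has state '0' for every character, so '1' is the derived state throughout.
Character 1: derived state '1' in J and M only — synapomorphy for {J, M}.
Character 2: derived state '1' in J only — an autapomorphy, so it tells us nothing about relationships among taxa.
Only J, M, and R show the derived state '1' for Character 3, supporting them as a clade.
Character 4: derived state '1' in M only — an autapomorphy, so it tells us nothing about relationships among taxa.
Character 5 (derived state '1') is shared by all ingroup taxa — unites the whole ingroup.
Most parsimonious ingroup topology: ((R,(J,M)),S).
The clade {J, M, R} is supported by Character 3: its derived state '1' occurs in exactly those taxa and in no other taxon (including the outgroup).

Character 3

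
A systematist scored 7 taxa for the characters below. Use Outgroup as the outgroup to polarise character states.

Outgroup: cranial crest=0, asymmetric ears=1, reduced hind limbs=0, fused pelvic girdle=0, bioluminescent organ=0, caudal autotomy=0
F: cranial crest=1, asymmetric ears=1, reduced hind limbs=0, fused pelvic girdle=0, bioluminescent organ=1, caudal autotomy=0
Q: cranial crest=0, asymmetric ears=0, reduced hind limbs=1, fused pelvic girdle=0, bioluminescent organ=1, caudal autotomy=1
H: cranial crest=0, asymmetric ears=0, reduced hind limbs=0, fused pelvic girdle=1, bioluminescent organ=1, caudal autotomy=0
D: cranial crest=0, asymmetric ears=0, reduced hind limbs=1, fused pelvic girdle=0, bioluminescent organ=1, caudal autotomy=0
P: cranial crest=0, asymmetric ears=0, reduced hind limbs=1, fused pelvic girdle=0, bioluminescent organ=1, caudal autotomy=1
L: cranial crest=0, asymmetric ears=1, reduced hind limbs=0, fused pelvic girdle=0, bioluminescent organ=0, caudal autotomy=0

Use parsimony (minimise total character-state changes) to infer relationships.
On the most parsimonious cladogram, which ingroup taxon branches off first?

Character polarity is set by the outgroup: the derived state is whichever differs from the outgroup's state, so for asymmetric ears the derived state is '0', and for the remaining characters it is '1'.
cranial crest (derived state '1') is unique to F (autapomorphy; uninformative for grouping).
Only D, H, P, and Q show the derived state '0' for asymmetric ears, supporting them as a clade.
Only D, P, and Q show the derived state '1' for reduced hind limbs, supporting them as a clade.
fused pelvic girdle (derived state '1') is unique to H (autapomorphy; uninformative for grouping).
bioluminescent organ (derived state '1') is shared by D, F, H, P, and Q — a synapomorphy uniting that clade.
Only P and Q show the derived state '1' for caudal autotomy, supporting them as a clade.
Most parsimonious ingroup topology: ((F,(((Q,P),D),H)),L).
L is sister to the clade containing all other ingroup taxa, so it is the earliest-diverging (most basal) ingroup lineage.

L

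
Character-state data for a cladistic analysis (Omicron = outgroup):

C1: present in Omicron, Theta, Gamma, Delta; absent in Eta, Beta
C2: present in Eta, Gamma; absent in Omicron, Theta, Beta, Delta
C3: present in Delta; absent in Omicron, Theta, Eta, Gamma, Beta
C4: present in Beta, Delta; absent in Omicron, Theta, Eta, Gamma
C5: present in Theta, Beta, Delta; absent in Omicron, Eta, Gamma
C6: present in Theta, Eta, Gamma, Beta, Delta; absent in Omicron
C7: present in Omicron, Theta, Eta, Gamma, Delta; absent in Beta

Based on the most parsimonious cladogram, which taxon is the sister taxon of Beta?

Delta

Character polarity is set by the outgroup: the derived state is whichever differs from the outgroup's state, so for C1, C7 the derived state is 'absent', and for the remaining characters it is 'present'.
C1 groups Beta and Eta, which is incompatible with the clades supported by the remaining characters; treating it as convergent (homoplasy) costs fewer steps than any alternative tree.
C2 (derived state 'present') is shared by Eta and Gamma — a synapomorphy uniting that clade.
C3: derived state 'present' in Delta only — an autapomorphy, so it tells us nothing about relationships among taxa.
C4 (derived state 'present') is shared by Beta and Delta — a synapomorphy uniting that clade.
C5: derived state 'present' in Beta, Delta, and Theta only — synapomorphy for {Beta, Delta, Theta}.
C6 (derived state 'present') is shared by all ingroup taxa — unites the whole ingroup.
C7 (derived state 'absent') is unique to Beta (autapomorphy; uninformative for grouping).
Most parsimonious ingroup topology: ((Theta,(Beta,Delta)),(Eta,Gamma)).
Beta and Delta form a cherry on this tree, so they are sister taxa.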